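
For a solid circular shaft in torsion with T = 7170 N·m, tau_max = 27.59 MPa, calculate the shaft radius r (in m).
Model: a solid circular shaft in torsion, so tau_max = (2·T) / (π·r^3).
Solve for r: r = ((2·T) / (π·tau_max))^(1/3).
Convert to SI units:
  tau_max = 27.59 MPa = 2.759 × 10⁷ Pa
Substitute:
  r = ((2 × 7170) / (π × (2.759 × 10⁷)))^(1/3)
  r = 0.0549 m
Final answer: r = 0.0549 m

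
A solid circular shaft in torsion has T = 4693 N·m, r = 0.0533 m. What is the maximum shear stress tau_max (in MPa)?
Model: a solid circular shaft in torsion, so tau_max = (2·T) / (π·r^3).
Substitute:
  tau_max = (2 × 4693) / (π × 0.0533^3)
  tau_max = 1.973 × 10⁷ Pa
Convert: tau_max = 1.973 × 10⁷ Pa = 19.73 MPa
Final answer: tau_max = 19.73 MPa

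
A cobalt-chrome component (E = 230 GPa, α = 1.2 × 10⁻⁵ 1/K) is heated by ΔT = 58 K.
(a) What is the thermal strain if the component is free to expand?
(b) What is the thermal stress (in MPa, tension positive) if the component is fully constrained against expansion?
(a) Free thermal strain ε_th = α·ΔT = (1.2 × 10⁻⁵) × 58 = 0.000696
(b) Fully constrained, the expansion is suppressed, so σ = -E·α·ΔT. Convert E = 230 GPa = 2.3 × 10¹¹ Pa.
  σ = -(2.3 × 10¹¹) × (1.2 × 10⁻⁵) × 58 = -1.601 × 10⁸ Pa = -160.1 MPa (compressive)
Final answer: (a) ε_th = 0.000696, (b) σ = -160.1 MPa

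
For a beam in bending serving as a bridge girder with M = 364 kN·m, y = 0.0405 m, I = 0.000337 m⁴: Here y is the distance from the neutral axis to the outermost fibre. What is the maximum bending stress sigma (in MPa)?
Model: a beam in bending, so sigma = (M·y) / I.
Convert to SI units:
  M = 364 kN·m = 364000 N·m
Substitute:
  sigma = (364000 × 0.0405) / 0.000337
  sigma = 4.374 × 10⁷ Pa
Convert: sigma = 4.374 × 10⁷ Pa = 43.74 MPa
Final answer: sigma = 43.74 MPa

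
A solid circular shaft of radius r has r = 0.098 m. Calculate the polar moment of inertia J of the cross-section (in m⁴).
Model: a solid circular shaft of radius r, so J = (π·r^4) / 2.
Substitute:
  J = (π × 0.098^4) / 2
  J = 0.0001449 m⁴
Final answer: J = 0.0001449 m⁴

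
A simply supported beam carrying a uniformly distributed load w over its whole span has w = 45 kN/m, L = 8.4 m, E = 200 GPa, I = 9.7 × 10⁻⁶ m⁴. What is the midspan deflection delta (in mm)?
Model: a simply supported beam carrying a uniformly distributed load w over its whole span, so delta = (5·w·L^4) / (384·E·I).
Convert to SI units:
  w = 45 kN/m = 45000 N/m
  E = 200 GPa = 2 × 10¹¹ Pa
Substitute:
  delta = (5 × 45000 × 8.4^4) / (384 × (2 × 10¹¹) × (9.7 × 10⁻⁶))
  delta = 1.504 m
Convert: delta = 1.504 m = 1504 mm
Final answer: delta = 1504 mm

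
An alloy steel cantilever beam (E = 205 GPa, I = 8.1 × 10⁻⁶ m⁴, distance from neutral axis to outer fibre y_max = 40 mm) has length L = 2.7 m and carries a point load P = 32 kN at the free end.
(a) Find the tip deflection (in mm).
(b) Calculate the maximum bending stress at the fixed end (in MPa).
(a) Tip deflection of a cantilever with an end point load: δ = P·L^3 / (3·E·I). Convert P = 32 kN = 32000 N, E = 205 GPa = 2.05 × 10¹¹ Pa.
  δ = (32000 × 2.7^3) / (3 × (2.05 × 10¹¹) × (8.1 × 10⁻⁶)) = 0.1264 m = 126.4 mm
(b) Maximum bending moment at the fixed end: M = P·L = 32000 × 2.7 = 86400 N·m. Convert y_max = 40 mm = 0.04 m.
  σ = M·y_max / I = (86400 × 0.04) / (8.1 × 10⁻⁶) = 4.267 × 10⁸ Pa = 426.7 MPa
Final answer: (a) δ = 126.4 mm, (b) σ = 426.7 MPa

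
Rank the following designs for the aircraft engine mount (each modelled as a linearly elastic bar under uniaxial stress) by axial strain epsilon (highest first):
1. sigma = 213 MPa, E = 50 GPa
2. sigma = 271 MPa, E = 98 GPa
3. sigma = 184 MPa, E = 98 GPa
Model: a linearly elastic bar under uniaxial stress, so epsilon = sigma / E (SI units).
  Case 1: epsilon = (2.13 × 10⁸) / (5 × 10¹⁰) = 0.00426
  Case 2: epsilon = (2.71 × 10⁸) / (9.8 × 10¹⁰) = 0.002765
  Case 3: epsilon = (1.84 × 10⁸) / (9.8 × 10¹⁰) = 0.001878
Ordering: 0.00426 (case 1) > 0.002765 (case 2) > 0.001878 (case 3)
Final answer: 1, 2, 3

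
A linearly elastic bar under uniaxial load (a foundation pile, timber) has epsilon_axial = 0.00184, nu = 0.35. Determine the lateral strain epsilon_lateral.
Model: a linearly elastic bar under uniaxial load, so epsilon_lateral = -nu·epsilon_axial.
Substitute:
  epsilon_lateral = -(0.35 × 0.00184)
  epsilon_lateral = -0.000644
Final answer: epsilon_lateral = -0.000644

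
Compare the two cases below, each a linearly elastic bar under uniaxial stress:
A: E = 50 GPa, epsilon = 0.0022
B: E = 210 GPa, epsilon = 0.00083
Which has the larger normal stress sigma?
Model: a linearly elastic bar under uniaxial stress, so sigma = E·epsilon (SI units).
  A: sigma = (5 × 10¹⁰) × 0.0022 = 1.1 × 10⁸ Pa = 110 MPa
  B: sigma = (2.1 × 10¹¹) × 0.00083 = 1.743 × 10⁸ Pa = 174.3 MPa
174.3 MPa > 110 MPa, so B is larger.
Final answer: B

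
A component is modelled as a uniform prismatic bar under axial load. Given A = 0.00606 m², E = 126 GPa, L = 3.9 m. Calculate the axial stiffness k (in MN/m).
Model: a uniform prismatic bar under axial load, so k = (A·E) / L.
Convert to SI units:
  E = 126 GPa = 1.26 × 10¹¹ Pa
Substitute:
  k = (0.00606 × (1.26 × 10¹¹)) / 3.9
  k = 1.958 × 10⁸ N/m
Convert: k = 1.958 × 10⁸ N/m = 195.8 MN/m
Final answer: k = 195.8 MN/m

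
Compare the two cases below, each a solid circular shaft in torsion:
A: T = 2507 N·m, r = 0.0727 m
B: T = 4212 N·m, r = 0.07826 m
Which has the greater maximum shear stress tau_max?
Model: a solid circular shaft in torsion, so tau_max = (2·T) / (π·r^3) (SI units).
  A: tau_max = (2 × 2507) / (π × 0.0727^3) = 4.154 × 10⁶ Pa = 4.154 MPa
  B: tau_max = (2 × 4212) / (π × 0.07826^3) = 5.594 × 10⁶ Pa = 5.594 MPa
5.594 MPa > 4.154 MPa, so B is larger.
Final answer: B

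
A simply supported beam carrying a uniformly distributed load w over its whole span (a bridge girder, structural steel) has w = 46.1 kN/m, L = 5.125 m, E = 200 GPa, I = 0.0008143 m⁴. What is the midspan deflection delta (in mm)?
Model: a simply supported beam carrying a uniformly distributed load w over its whole span, so delta = (5·w·L^4) / (384·E·I).
Convert to SI units:
  w = 46.1 kN/m = 46100 N/m
  E = 200 GPa = 2 × 10¹¹ Pa
Substitute:
  delta = (5 × 46100 × 5.125^4) / (384 × (2 × 10¹¹) × 0.0008143)
  delta = 0.002543 m
Convert: delta = 0.002543 m = 2.543 mm
Final answer: delta = 2.543 mm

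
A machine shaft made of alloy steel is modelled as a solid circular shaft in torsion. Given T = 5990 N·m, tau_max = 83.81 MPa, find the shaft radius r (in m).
Model: a solid circular shaft in torsion, so tau_max = (2·T) / (π·r^3).
Solve for r: r = ((2·T) / (π·tau_max))^(1/3).
Convert to SI units:
  tau_max = 83.81 MPa = 8.381 × 10⁷ Pa
Substitute:
  r = ((2 × 5990) / (π × (8.381 × 10⁷)))^(1/3)
  r = 0.0357 m
Final answer: r = 0.0357 m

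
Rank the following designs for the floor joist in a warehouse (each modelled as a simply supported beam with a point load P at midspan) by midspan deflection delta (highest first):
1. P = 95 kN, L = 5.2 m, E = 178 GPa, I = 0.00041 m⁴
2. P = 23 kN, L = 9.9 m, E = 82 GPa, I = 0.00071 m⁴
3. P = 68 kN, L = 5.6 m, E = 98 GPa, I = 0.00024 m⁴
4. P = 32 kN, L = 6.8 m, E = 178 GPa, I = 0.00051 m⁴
Model: a simply supported beam with a point load P at midspan, so delta = (P·L^3) / (48·E·I) (SI units).
  Case 1: delta = (95000 × 5.2^3) / (48 × (1.78 × 10¹¹) × 0.00041) = 0.003813 m = 3.813 mm
  Case 2: delta = (23000 × 9.9^3) / (48 × (8.2 × 10¹⁰) × 0.00071) = 0.007986 m = 7.986 mm
  Case 3: delta = (68000 × 5.6^3) / (48 × (9.8 × 10¹⁰) × 0.00024) = 0.01058 m = 10.58 mm
  Case 4: delta = (32000 × 6.8^3) / (48 × (1.78 × 10¹¹) × 0.00051) = 0.002309 m = 2.309 mm
Ordering: 10.58 mm (case 3) > 7.986 mm (case 2) > 3.813 mm (case 1) > 2.309 mm (case 4)
Final answer: 3, 2, 1, 4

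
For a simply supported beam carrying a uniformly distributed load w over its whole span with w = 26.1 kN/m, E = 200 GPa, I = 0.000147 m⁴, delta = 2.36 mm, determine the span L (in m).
Model: a simply supported beam carrying a uniformly distributed load w over its whole span, so delta = (5·w·L^4) / (384·E·I).
Solve for L: L = ((384·delta·E·I) / (5·w))^(1/4).
Convert to SI units:
  w = 26.1 kN/m = 26100 N/m
  E = 200 GPa = 2 × 10¹¹ Pa
  delta = 2.36 mm = 0.00236 m
Substitute:
  L = ((384 × 0.00236 × (2 × 10¹¹) × 0.000147) / (5 × 26100))^(1/4)
  L = 3.78 m
Final answer: L = 3.78 m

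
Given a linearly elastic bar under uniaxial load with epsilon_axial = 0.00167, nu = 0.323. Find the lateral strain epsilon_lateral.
Model: a linearly elastic bar under uniaxial load, so epsilon_lateral = -nu·epsilon_axial.
Substitute:
  epsilon_lateral = -(0.323 × 0.00167)
  epsilon_lateral = -0.0005394
Final answer: epsilon_lateral = -0.0005394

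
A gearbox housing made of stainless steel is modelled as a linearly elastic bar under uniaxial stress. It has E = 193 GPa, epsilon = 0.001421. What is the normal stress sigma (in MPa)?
Model: a linearly elastic bar under uniaxial stress, so sigma = E·epsilon.
Convert to SI units:
  E = 193 GPa = 1.93 × 10¹¹ Pa
Substitute:
  sigma = (1.93 × 10¹¹) × 0.001421
  sigma = 2.743 × 10⁸ Pa
Convert: sigma = 2.743 × 10⁸ Pa = 274.3 MPa
Final answer: sigma = 274.3 MPa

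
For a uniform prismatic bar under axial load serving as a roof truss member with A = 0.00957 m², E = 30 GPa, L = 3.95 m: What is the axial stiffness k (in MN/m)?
Model: a uniform prismatic bar under axial load, so k = (A·E) / L.
Convert to SI units:
  E = 30 GPa = 3 × 10¹⁰ Pa
Substitute:
  k = (0.00957 × (3 × 10¹⁰)) / 3.95
  k = 7.268 × 10⁷ N/m
Convert: k = 7.268 × 10⁷ N/m = 72.68 MN/m
Final answer: k = 72.68 MN/m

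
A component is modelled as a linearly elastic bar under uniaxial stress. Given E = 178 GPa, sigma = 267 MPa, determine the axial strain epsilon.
Model: a linearly elastic bar under uniaxial stress, so sigma = E·epsilon.
Solve for epsilon: epsilon = sigma / E.
Convert to SI units:
  E = 178 GPa = 1.78 × 10¹¹ Pa
  sigma = 267 MPa = 2.67 × 10⁸ Pa
Substitute:
  epsilon = (2.67 × 10⁸) / (1.78 × 10¹¹)
  epsilon = 0.0015
Final answer: epsilon = 0.0015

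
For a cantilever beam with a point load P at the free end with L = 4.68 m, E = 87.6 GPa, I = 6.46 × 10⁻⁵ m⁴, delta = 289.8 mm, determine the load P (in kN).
Model: a cantilever beam with a point load P at the free end, so delta = (P·L^3) / (3·E·I).
Solve for P: P = (3·delta·E·I) / L^3.
Convert to SI units:
  E = 87.6 GPa = 8.76 × 10¹⁰ Pa
  delta = 289.8 mm = 0.2898 m
Substitute:
  P = (3 × 0.2898 × (8.76 × 10¹⁰) × (6.46 × 10⁻⁵)) / 4.68^3
  P = 48000 N
Convert: P = 48000 N = 48 kN
Final answer: P = 48 kN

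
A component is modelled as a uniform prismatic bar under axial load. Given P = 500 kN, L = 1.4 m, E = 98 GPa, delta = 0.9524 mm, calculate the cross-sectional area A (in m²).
Model: a uniform prismatic bar under axial load, so delta = (P·L) / (A·E).
Solve for A: A = (P·L) / (delta·E).
Convert to SI units:
  P = 500 kN = 500000 N
  E = 98 GPa = 9.8 × 10¹⁰ Pa
  delta = 0.9524 mm = 0.0009524 m
Substitute:
  A = (500000 × 1.4) / (0.0009524 × (9.8 × 10¹⁰))
  A = 0.0075 m²
Final answer: A = 0.0075 m²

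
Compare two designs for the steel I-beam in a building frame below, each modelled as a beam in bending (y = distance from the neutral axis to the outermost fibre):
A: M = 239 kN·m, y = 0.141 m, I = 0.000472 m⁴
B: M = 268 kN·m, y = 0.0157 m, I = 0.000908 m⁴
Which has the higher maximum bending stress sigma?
Model: a beam in bending (y = distance from the neutral axis to the outermost fibre), so sigma = (M·y) / I (SI units).
  A: sigma = (239000 × 0.141) / 0.000472 = 7.14 × 10⁷ Pa = 71.4 MPa
  B: sigma = (268000 × 0.0157) / 0.000908 = 4.634 × 10⁶ Pa = 4.634 MPa
71.4 MPa > 4.634 MPa, so A is larger.
Final answer: A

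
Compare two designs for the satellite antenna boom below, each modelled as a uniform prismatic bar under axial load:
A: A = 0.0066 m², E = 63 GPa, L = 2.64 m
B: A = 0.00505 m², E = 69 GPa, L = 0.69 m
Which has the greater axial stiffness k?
Model: a uniform prismatic bar under axial load, so k = (A·E) / L (SI units).
  A: k = (0.0066 × (6.3 × 10¹⁰)) / 2.64 = 1.575 × 10⁸ N/m = 157.5 MN/m
  B: k = (0.00505 × (6.9 × 10¹⁰)) / 0.69 = 5.05 × 10⁸ N/m = 505 MN/m
505 MN/m > 157.5 MN/m, so B is larger.
Final answer: B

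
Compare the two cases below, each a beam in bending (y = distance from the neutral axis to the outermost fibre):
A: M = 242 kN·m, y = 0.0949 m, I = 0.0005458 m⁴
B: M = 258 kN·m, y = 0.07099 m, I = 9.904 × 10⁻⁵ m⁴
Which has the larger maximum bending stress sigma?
Model: a beam in bending (y = distance from the neutral axis to the outermost fibre), so sigma = (M·y) / I (SI units).
  A: sigma = (242000 × 0.0949) / 0.0005458 = 4.208 × 10⁷ Pa = 42.08 MPa
  B: sigma = (258000 × 0.07099) / (9.904 × 10⁻⁵) = 1.849 × 10⁸ Pa = 184.9 MPa
184.9 MPa > 42.08 MPa, so B is larger.
Final answer: B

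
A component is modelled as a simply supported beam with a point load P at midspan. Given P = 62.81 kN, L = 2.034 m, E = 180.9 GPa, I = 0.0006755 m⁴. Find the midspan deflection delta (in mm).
Model: a simply supported beam with a point load P at midspan, so delta = (P·L^3) / (48·E·I).
Convert to SI units:
  P = 62.81 kN = 62810 N
  E = 180.9 GPa = 1.809 × 10¹¹ Pa
Substitute:
  delta = (62810 × 2.034^3) / (48 × (1.809 × 10¹¹) × 0.0006755)
  delta = 9.011 × 10⁻⁵ m
Convert: delta = 9.011 × 10⁻⁵ m = 0.09011 mm
Final answer: delta = 0.09011 mm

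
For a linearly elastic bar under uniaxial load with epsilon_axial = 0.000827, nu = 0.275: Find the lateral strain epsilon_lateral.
Model: a linearly elastic bar under uniaxial load, so epsilon_lateral = -nu·epsilon_axial.
Substitute:
  epsilon_lateral = -(0.275 × 0.000827)
  epsilon_lateral = -0.0002274
Final answer: epsilon_lateral = -0.0002274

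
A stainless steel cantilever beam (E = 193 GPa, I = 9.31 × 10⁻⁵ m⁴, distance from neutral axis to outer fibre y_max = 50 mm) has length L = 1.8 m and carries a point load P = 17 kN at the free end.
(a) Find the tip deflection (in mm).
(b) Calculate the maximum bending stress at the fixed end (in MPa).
(a) Tip deflection of a cantilever with an end point load: δ = P·L^3 / (3·E·I). Convert P = 17 kN = 17000 N, E = 193 GPa = 1.93 × 10¹¹ Pa.
  δ = (17000 × 1.8^3) / (3 × (1.93 × 10¹¹) × (9.31 × 10⁻⁵)) = 0.001839 m = 1.839 mm
(b) Maximum bending moment at the fixed end: M = P·L = 17000 × 1.8 = 30600 N·m. Convert y_max = 50 mm = 0.05 m.
  σ = M·y_max / I = (30600 × 0.05) / (9.31 × 10⁻⁵) = 1.643 × 10⁷ Pa = 16.43 MPa
Final answer: (a) δ = 1.839 mm, (b) σ = 16.43 MPa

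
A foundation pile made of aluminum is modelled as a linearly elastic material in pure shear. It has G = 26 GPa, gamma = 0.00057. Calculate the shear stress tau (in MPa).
Model: a linearly elastic material in pure shear, so tau = G·gamma.
Convert to SI units:
  G = 26 GPa = 2.6 × 10¹⁰ Pa
Substitute:
  tau = (2.6 × 10¹⁰) × 0.00057
  tau = 1.482 × 10⁷ Pa
Convert: tau = 1.482 × 10⁷ Pa = 14.82 MPa
Final answer: tau = 14.82 MPa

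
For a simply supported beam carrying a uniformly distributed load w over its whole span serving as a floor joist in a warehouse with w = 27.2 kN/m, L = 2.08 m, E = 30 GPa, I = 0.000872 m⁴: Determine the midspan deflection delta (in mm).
Model: a simply supported beam carrying a uniformly distributed load w over its whole span, so delta = (5·w·L^4) / (384·E·I).
Convert to SI units:
  w = 27.2 kN/m = 27200 N/m
  E = 30 GPa = 3 × 10¹⁰ Pa
Substitute:
  delta = (5 × 27200 × 2.08^4) / (384 × (3 × 10¹⁰) × 0.000872)
  delta = 0.0002534 m
Convert: delta = 0.0002534 m = 0.2534 mm
Final answer: delta = 0.2534 mm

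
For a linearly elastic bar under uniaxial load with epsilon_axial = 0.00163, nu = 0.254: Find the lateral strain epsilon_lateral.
Model: a linearly elastic bar under uniaxial load, so epsilon_lateral = -nu·epsilon_axial.
Substitute:
  epsilon_lateral = -(0.254 × 0.00163)
  epsilon_lateral = -0.000414
Final answer: epsilon_lateral = -0.000414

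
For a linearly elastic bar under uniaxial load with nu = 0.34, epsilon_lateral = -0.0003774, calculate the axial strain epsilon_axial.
Model: a linearly elastic bar under uniaxial load, so epsilon_lateral = -nu·epsilon_axial.
Solve for epsilon_axial: epsilon_axial = -epsilon_lateral / nu.
Substitute:
  epsilon_axial = -(-0.0003774) / 0.34
  epsilon_axial = 0.00111
Final answer: epsilon_axial = 0.00111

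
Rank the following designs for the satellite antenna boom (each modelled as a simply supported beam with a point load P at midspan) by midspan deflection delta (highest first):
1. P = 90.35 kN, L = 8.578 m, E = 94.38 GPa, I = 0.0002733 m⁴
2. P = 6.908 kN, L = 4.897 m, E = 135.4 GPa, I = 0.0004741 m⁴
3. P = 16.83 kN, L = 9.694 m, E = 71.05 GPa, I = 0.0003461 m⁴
Model: a simply supported beam with a point load P at midspan, so delta = (P·L^3) / (48·E·I) (SI units).
  Case 1: delta = (90350 × 8.578^3) / (48 × (9.438 × 10¹⁰) × 0.0002733) = 0.04606 m = 46.06 mm
  Case 2: delta = (6908 × 4.897^3) / (48 × (1.354 × 10¹¹) × 0.0004741) = 0.0002633 m = 0.2633 mm
  Case 3: delta = (16830 × 9.694^3) / (48 × (7.105 × 10¹⁰) × 0.0003461) = 0.01299 m = 12.99 mm
Ordering: 46.06 mm (case 1) > 12.99 mm (case 3) > 0.2633 mm (case 2)
Final answer: 1, 3, 2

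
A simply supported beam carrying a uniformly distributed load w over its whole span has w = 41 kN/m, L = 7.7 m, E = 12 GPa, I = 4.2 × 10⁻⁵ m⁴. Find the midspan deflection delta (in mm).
Model: a simply supported beam carrying a uniformly distributed load w over its whole span, so delta = (5·w·L^4) / (384·E·I).
Convert to SI units:
  w = 41 kN/m = 41000 N/m
  E = 12 GPa = 1.2 × 10¹⁰ Pa
Substitute:
  delta = (5 × 41000 × 7.7^4) / (384 × (1.2 × 10¹⁰) × (4.2 × 10⁻⁵))
  delta = 3.724 m
Convert: delta = 3.724 m = 3724 mm
Final answer: delta = 3724 mm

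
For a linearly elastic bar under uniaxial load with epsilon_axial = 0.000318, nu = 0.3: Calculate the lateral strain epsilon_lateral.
Model: a linearly elastic bar under uniaxial load, so epsilon_lateral = -nu·epsilon_axial.
Substitute:
  epsilon_lateral = -(0.3 × 0.000318)
  epsilon_lateral = -9.54 × 10⁻⁵
Final answer: epsilon_lateral = -9.54 × 10⁻⁵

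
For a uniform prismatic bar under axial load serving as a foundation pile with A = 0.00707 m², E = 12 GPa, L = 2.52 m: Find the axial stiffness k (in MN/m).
Model: a uniform prismatic bar under axial load, so k = (A·E) / L.
Convert to SI units:
  E = 12 GPa = 1.2 × 10¹⁰ Pa
Substitute:
  k = (0.00707 × (1.2 × 10¹⁰)) / 2.52
  k = 3.367 × 10⁷ N/m
Convert: k = 3.367 × 10⁷ N/m = 33.67 MN/m
Final answer: k = 33.67 MN/m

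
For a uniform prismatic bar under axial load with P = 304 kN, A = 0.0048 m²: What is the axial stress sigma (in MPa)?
Model: a uniform prismatic bar under axial load, so sigma = P / A.
Convert to SI units:
  P = 304 kN = 304000 N
Substitute:
  sigma = 304000 / 0.0048
  sigma = 6.333 × 10⁷ Pa
Convert: sigma = 6.333 × 10⁷ Pa = 63.33 MPa
Final answer: sigma = 63.33 MPa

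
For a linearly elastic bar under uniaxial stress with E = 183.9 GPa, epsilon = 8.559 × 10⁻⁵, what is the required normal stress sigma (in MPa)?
Model: a linearly elastic bar under uniaxial stress, so epsilon = sigma / E.
Solve for sigma: sigma = epsilon·E.
Convert to SI units:
  E = 183.9 GPa = 1.839 × 10¹¹ Pa
Substitute:
  sigma = (8.559 × 10⁻⁵) × (1.839 × 10¹¹)
  sigma = 1.574 × 10⁷ Pa
Convert: sigma = 1.574 × 10⁷ Pa = 15.74 MPa
Final answer: sigma = 15.74 MPa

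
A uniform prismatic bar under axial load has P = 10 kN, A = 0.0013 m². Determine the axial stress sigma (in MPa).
Model: a uniform prismatic bar under axial load, so sigma = P / A.
Convert to SI units:
  P = 10 kN = 10000 N
Substitute:
  sigma = 10000 / 0.0013
  sigma = 7.692 × 10⁶ Pa
Convert: sigma = 7.692 × 10⁶ Pa = 7.692 MPa
Final answer: sigma = 7.692 MPa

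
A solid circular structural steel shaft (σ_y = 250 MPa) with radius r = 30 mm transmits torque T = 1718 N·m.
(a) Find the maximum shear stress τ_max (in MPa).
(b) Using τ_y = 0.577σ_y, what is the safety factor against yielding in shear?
(a) For a solid circular shaft, τ_max = T·r/J with J = π·r^4/2, i.e. τ_max = 2·T / (π·r^3). Convert r = 30 mm = 0.03 m.
  τ_max = (2 × 1718) / (π × 0.03^3) = 4.051 × 10⁷ Pa = 40.51 MPa
(b) τ_y = 0.577 × 250 = 144.25 MPa
  SF = τ_y/τ_max = 144.25 / 40.51 = 3.561
Final answer: (a) τ_max = 40.51 MPa, (b) SF = 3.561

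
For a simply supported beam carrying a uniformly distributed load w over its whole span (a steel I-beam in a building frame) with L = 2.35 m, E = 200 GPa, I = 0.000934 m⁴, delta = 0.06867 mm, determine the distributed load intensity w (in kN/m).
Model: a simply supported beam carrying a uniformly distributed load w over its whole span, so delta = (5·w·L^4) / (384·E·I).
Solve for w: w = (384·delta·E·I) / (5·L^4).
Convert to SI units:
  E = 200 GPa = 2 × 10¹¹ Pa
  delta = 0.06867 mm = 6.867 × 10⁻⁵ m
Substitute:
  w = (384 × (6.867 × 10⁻⁵) × (2 × 10¹¹) × 0.000934) / (5 × 2.35^4)
  w = 32300 N/m
Convert: w = 32300 N/m = 32.3 kN/m
Final answer: w = 32.3 kN/m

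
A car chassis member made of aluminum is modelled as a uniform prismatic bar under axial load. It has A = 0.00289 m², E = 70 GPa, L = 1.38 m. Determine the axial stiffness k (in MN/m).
Model: a uniform prismatic bar under axial load, so k = (A·E) / L.
Convert to SI units:
  E = 70 GPa = 7 × 10¹⁰ Pa
Substitute:
  k = (0.00289 × (7 × 10¹⁰)) / 1.38
  k = 1.466 × 10⁸ N/m
Convert: k = 1.466 × 10⁸ N/m = 146.6 MN/m
Final answer: k = 146.6 MN/m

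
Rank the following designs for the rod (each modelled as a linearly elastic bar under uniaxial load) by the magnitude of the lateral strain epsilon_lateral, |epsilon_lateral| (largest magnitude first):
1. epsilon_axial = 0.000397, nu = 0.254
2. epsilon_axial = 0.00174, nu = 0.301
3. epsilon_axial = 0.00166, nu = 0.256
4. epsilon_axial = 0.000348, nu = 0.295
Model: a linearly elastic bar under uniaxial load, so epsilon_lateral = -nu·epsilon_axial (SI units).
  Case 1: epsilon_lateral = -(0.254 × 0.000397) = -0.0001008
  Case 2: epsilon_lateral = -(0.301 × 0.00174) = -0.0005237
  Case 3: epsilon_lateral = -(0.256 × 0.00166) = -0.000425
  Case 4: epsilon_lateral = -(0.295 × 0.000348) = -0.0001027
Ordering by |epsilon_lateral|: 0.0005237 (case 2) > 0.000425 (case 3) > 0.0001027 (case 4) > 0.0001008 (case 1)
Final answer: 2, 3, 4, 1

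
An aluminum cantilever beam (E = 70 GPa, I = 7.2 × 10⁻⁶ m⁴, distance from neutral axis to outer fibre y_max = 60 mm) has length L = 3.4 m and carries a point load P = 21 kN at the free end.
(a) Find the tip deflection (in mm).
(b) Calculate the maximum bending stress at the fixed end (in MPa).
(a) Tip deflection of a cantilever with an end point load: δ = P·L^3 / (3·E·I). Convert P = 21 kN = 21000 N, E = 70 GPa = 7 × 10¹⁰ Pa.
  δ = (21000 × 3.4^3) / (3 × (7 × 10¹⁰) × (7.2 × 10⁻⁶)) = 0.5459 m = 545.9 mm
(b) Maximum bending moment at the fixed end: M = P·L = 21000 × 3.4 = 71400 N·m. Convert y_max = 60 mm = 0.06 m.
  σ = M·y_max / I = (71400 × 0.06) / (7.2 × 10⁻⁶) = 5.95 × 10⁸ Pa = 595 MPa
Final answer: (a) δ = 545.9 mm, (b) σ = 595 MPa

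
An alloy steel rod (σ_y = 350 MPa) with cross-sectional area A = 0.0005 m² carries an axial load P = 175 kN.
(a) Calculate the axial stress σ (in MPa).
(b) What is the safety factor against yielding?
(a) Axial stress σ = P/A. Convert P = 175 kN = 175000 N.
  σ = 175000 / 0.0005 = 3.5 × 10⁸ Pa = 350 MPa
(b) Safety factor SF = σ_y/σ = 350 / 350 = 1
Final answer: (a) σ = 350 MPa, (b) SF = 1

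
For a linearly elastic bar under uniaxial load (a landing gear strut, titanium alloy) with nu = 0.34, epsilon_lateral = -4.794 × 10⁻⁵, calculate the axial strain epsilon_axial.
Model: a linearly elastic bar under uniaxial load, so epsilon_lateral = -nu·epsilon_axial.
Solve for epsilon_axial: epsilon_axial = -epsilon_lateral / nu.
Substitute:
  epsilon_axial = -(-4.794 × 10⁻⁵) / 0.34
  epsilon_axial = 0.000141
Final answer: epsilon_axial = 0.000141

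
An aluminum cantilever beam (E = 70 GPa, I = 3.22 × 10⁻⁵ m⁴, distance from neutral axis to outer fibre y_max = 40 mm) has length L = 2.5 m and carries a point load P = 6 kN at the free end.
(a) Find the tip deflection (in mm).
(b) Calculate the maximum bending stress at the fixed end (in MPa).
(a) Tip deflection of a cantilever with an end point load: δ = P·L^3 / (3·E·I). Convert P = 6 kN = 6000 N, E = 70 GPa = 7 × 10¹⁰ Pa.
  δ = (6000 × 2.5^3) / (3 × (7 × 10¹⁰) × (3.22 × 10⁻⁵)) = 0.01386 m = 13.86 mm
(b) Maximum bending moment at the fixed end: M = P·L = 6000 × 2.5 = 15000 N·m. Convert y_max = 40 mm = 0.04 m.
  σ = M·y_max / I = (15000 × 0.04) / (3.22 × 10⁻⁵) = 1.863 × 10⁷ Pa = 18.63 MPa
Final answer: (a) δ = 13.86 mm, (b) σ = 18.63 MPa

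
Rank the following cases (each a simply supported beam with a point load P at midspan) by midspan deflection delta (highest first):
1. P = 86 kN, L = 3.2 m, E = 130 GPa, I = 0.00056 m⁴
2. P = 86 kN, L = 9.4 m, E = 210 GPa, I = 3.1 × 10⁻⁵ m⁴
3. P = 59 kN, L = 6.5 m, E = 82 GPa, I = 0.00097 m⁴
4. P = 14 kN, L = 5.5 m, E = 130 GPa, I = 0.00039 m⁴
Model: a simply supported beam with a point load P at midspan, so delta = (P·L^3) / (48·E·I) (SI units).
  Case 1: delta = (86000 × 3.2^3) / (48 × (1.3 × 10¹¹) × 0.00056) = 0.0008064 m = 0.8064 mm
  Case 2: delta = (86000 × 9.4^3) / (48 × (2.1 × 10¹¹) × (3.1 × 10⁻⁵)) = 0.2286 m = 228.6 mm
  Case 3: delta = (59000 × 6.5^3) / (48 × (8.2 × 10¹⁰) × 0.00097) = 0.004244 m = 4.244 mm
  Case 4: delta = (14000 × 5.5^3) / (48 × (1.3 × 10¹¹) × 0.00039) = 0.0009571 m = 0.9571 mm
Ordering: 228.6 mm (case 2) > 4.244 mm (case 3) > 0.9571 mm (case 4) > 0.8064 mm (case 1)
Final answer: 2, 3, 4, 1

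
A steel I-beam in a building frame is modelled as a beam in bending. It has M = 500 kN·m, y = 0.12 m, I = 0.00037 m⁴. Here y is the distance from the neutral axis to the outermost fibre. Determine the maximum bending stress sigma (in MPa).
Model: a beam in bending, so sigma = (M·y) / I.
Convert to SI units:
  M = 500 kN·m = 500000 N·m
Substitute:
  sigma = (500000 × 0.12) / 0.00037
  sigma = 1.622 × 10⁸ Pa
Convert: sigma = 1.622 × 10⁸ Pa = 162.2 MPa
Final answer: sigma = 162.2 MPa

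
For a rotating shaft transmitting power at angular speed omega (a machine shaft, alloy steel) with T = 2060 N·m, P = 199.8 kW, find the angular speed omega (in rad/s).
Model: a rotating shaft transmitting power at angular speed omega, so P = T·omega.
Solve for omega: omega = P / T.
Convert to SI units:
  P = 199.8 kW = 199800 W
Substitute:
  omega = 199800 / 2060
  omega = 96.99 rad/s
Final answer: omega = 96.99 rad/s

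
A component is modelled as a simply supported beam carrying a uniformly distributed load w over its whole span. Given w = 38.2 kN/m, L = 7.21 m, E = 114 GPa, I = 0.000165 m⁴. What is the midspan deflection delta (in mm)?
Model: a simply supported beam carrying a uniformly distributed load w over its whole span, so delta = (5·w·L^4) / (384·E·I).
Convert to SI units:
  w = 38.2 kN/m = 38200 N/m
  E = 114 GPa = 1.14 × 10¹¹ Pa
Substitute:
  delta = (5 × 38200 × 7.21^4) / (384 × (1.14 × 10¹¹) × 0.000165)
  delta = 0.07146 m
Convert: delta = 0.07146 m = 71.46 mm
Final answer: delta = 71.46 mm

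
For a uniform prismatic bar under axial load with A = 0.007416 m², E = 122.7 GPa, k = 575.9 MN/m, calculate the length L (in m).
Model: a uniform prismatic bar under axial load, so k = (A·E) / L.
Solve for L: L = (A·E) / k.
Convert to SI units:
  E = 122.7 GPa = 1.227 × 10¹¹ Pa
  k = 575.9 MN/m = 5.759 × 10⁸ N/m
Substitute:
  L = (0.007416 × (1.227 × 10¹¹)) / (5.759 × 10⁸)
  L = 1.58 m
Final answer: L = 1.58 m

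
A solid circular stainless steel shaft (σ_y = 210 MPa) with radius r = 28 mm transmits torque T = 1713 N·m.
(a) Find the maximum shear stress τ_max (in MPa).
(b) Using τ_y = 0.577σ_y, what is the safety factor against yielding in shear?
(a) For a solid circular shaft, τ_max = T·r/J with J = π·r^4/2, i.e. τ_max = 2·T / (π·r^3). Convert r = 28 mm = 0.028 m.
  τ_max = (2 × 1713) / (π × 0.028^3) = 4.968 × 10⁷ Pa = 49.68 MPa
(b) τ_y = 0.577 × 210 = 121.17 MPa
  SF = τ_y/τ_max = 121.17 / 49.68 = 2.439
Final answer: (a) τ_max = 49.68 MPa, (b) SF = 2.439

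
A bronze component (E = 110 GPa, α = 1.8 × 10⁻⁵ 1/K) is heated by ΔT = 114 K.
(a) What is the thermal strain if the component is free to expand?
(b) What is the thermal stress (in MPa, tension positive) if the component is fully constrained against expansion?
(a) Free thermal strain ε_th = α·ΔT = (1.8 × 10⁻⁵) × 114 = 0.002052
(b) Fully constrained, the expansion is suppressed, so σ = -E·α·ΔT. Convert E = 110 GPa = 1.1 × 10¹¹ Pa.
  σ = -(1.1 × 10¹¹) × (1.8 × 10⁻⁵) × 114 = -2.257 × 10⁸ Pa = -225.7 MPa (compressive)
Final answer: (a) ε_th = 0.002052, (b) σ = -225.7 MPa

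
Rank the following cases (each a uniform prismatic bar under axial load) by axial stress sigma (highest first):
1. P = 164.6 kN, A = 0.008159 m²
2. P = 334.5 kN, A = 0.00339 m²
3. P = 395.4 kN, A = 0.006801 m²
Model: a uniform prismatic bar under axial load, so sigma = P / A (SI units).
  Case 1: sigma = 164600 / 0.008159 = 2.017 × 10⁷ Pa = 20.17 MPa
  Case 2: sigma = 334500 / 0.00339 = 9.867 × 10⁷ Pa = 98.67 MPa
  Case 3: sigma = 395400 / 0.006801 = 5.814 × 10⁷ Pa = 58.14 MPa
Ordering: 98.67 MPa (case 2) > 58.14 MPa (case 3) > 20.17 MPa (case 1)
Final answer: 2, 3, 1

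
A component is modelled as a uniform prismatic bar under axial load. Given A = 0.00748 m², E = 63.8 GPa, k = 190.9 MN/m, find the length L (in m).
Model: a uniform prismatic bar under axial load, so k = (A·E) / L.
Solve for L: L = (A·E) / k.
Convert to SI units:
  E = 63.8 GPa = 6.38 × 10¹⁰ Pa
  k = 190.9 MN/m = 1.909 × 10⁸ N/m
Substitute:
  L = (0.00748 × (6.38 × 10¹⁰)) / (1.909 × 10⁸)
  L = 2.5 m
Final answer: L = 2.5 m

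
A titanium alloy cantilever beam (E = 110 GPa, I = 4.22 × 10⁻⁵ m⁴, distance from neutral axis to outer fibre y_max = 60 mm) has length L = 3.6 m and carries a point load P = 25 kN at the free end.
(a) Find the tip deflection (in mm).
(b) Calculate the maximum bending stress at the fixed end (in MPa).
(a) Tip deflection of a cantilever with an end point load: δ = P·L^3 / (3·E·I). Convert P = 25 kN = 25000 N, E = 110 GPa = 1.1 × 10¹¹ Pa.
  δ = (25000 × 3.6^3) / (3 × (1.1 × 10¹¹) × (4.22 × 10⁻⁵)) = 0.08376 m = 83.76 mm
(b) Maximum bending moment at the fixed end: M = P·L = 25000 × 3.6 = 90000 N·m. Convert y_max = 60 mm = 0.06 m.
  σ = M·y_max / I = (90000 × 0.06) / (4.22 × 10⁻⁵) = 1.28 × 10⁸ Pa = 128 MPa
Final answer: (a) δ = 83.76 mm, (b) σ = 128 MPa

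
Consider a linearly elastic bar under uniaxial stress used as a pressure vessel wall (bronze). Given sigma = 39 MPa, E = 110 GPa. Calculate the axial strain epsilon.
Model: a linearly elastic bar under uniaxial stress, so epsilon = sigma / E.
Convert to SI units:
  sigma = 39 MPa = 3.9 × 10⁷ Pa
  E = 110 GPa = 1.1 × 10¹¹ Pa
Substitute:
  epsilon = (3.9 × 10⁷) / (1.1 × 10¹¹)
  epsilon = 0.0003545
Final answer: epsilon = 0.0003545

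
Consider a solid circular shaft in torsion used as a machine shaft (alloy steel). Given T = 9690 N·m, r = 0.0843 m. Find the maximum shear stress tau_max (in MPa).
Model: a solid circular shaft in torsion, so tau_max = (2·T) / (π·r^3).
Substitute:
  tau_max = (2 × 9690) / (π × 0.0843^3)
  tau_max = 1.03 × 10⁷ Pa
Convert: tau_max = 1.03 × 10⁷ Pa = 10.3 MPa
Final answer: tau_max = 10.3 MPa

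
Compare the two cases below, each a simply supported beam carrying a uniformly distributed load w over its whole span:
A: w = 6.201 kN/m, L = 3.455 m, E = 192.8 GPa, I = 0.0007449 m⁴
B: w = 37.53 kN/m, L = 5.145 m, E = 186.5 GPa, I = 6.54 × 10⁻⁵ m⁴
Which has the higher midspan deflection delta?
Model: a simply supported beam carrying a uniformly distributed load w over its whole span, so delta = (5·w·L^4) / (384·E·I) (SI units).
  A: delta = (5 × 6201 × 3.455^4) / (384 × (1.928 × 10¹¹) × 0.0007449) = 8.011 × 10⁻⁵ m = 0.08011 mm
  B: delta = (5 × 37530 × 5.145^4) / (384 × (1.865 × 10¹¹) × (6.54 × 10⁻⁵)) = 0.02807 m = 28.07 mm
28.07 mm > 0.08011 mm, so B is larger.
Final answer: B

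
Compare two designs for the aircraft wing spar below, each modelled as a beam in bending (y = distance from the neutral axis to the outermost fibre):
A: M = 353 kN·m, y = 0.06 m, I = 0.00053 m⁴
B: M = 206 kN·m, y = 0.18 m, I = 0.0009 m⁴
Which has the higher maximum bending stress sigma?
Model: a beam in bending (y = distance from the neutral axis to the outermost fibre), so sigma = (M·y) / I (SI units).
  A: sigma = (353000 × 0.06) / 0.00053 = 3.996 × 10⁷ Pa = 39.96 MPa
  B: sigma = (206000 × 0.18) / 0.0009 = 4.12 × 10⁷ Pa = 41.2 MPa
41.2 MPa > 39.96 MPa, so B is larger.
Final answer: B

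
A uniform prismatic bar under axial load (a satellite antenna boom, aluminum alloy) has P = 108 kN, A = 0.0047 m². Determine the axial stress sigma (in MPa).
Model: a uniform prismatic bar under axial load, so sigma = P / A.
Convert to SI units:
  P = 108 kN = 108000 N
Substitute:
  sigma = 108000 / 0.0047
  sigma = 2.298 × 10⁷ Pa
Convert: sigma = 2.298 × 10⁷ Pa = 22.98 MPa
Final answer: sigma = 22.98 MPa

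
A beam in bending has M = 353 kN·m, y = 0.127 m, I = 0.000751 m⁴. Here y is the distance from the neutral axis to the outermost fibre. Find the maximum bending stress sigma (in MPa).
Model: a beam in bending, so sigma = (M·y) / I.
Convert to SI units:
  M = 353 kN·m = 353000 N·m
Substitute:
  sigma = (353000 × 0.127) / 0.000751
  sigma = 5.97 × 10⁷ Pa
Convert: sigma = 5.97 × 10⁷ Pa = 59.7 MPa
Final answer: sigma = 59.7 MPa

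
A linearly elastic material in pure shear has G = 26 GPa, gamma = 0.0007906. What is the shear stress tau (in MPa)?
Model: a linearly elastic material in pure shear, so tau = G·gamma.
Convert to SI units:
  G = 26 GPa = 2.6 × 10¹⁰ Pa
Substitute:
  tau = (2.6 × 10¹⁰) × 0.0007906
  tau = 2.056 × 10⁷ Pa
Convert: tau = 2.056 × 10⁷ Pa = 20.56 MPa
Final answer: tau = 20.56 MPa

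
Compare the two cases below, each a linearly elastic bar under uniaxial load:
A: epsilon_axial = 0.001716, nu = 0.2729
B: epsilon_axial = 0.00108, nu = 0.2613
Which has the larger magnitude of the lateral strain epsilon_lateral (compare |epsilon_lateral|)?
Model: a linearly elastic bar under uniaxial load, so epsilon_lateral = -nu·epsilon_axial (SI units).
  A: epsilon_lateral = -(0.2729 × 0.001716) = -0.0004683
  B: epsilon_lateral = -(0.2613 × 0.00108) = -0.0002822
|epsilon_lateral|: A = 0.0004683, B = 0.0002822, so A is larger in magnitude.
Final answer: A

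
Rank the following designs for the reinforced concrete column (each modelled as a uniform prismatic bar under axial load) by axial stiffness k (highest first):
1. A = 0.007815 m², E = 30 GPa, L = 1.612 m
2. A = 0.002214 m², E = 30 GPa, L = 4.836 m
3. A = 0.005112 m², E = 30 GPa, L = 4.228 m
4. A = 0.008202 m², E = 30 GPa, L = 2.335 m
Model: a uniform prismatic bar under axial load, so k = (A·E) / L (SI units).
  Case 1: k = (0.007815 × (3 × 10¹⁰)) / 1.612 = 1.454 × 10⁸ N/m = 145.4 MN/m
  Case 2: k = (0.002214 × (3 × 10¹⁰)) / 4.836 = 1.373 × 10⁷ N/m = 13.73 MN/m
  Case 3: k = (0.005112 × (3 × 10¹⁰)) / 4.228 = 3.627 × 10⁷ N/m = 36.27 MN/m
  Case 4: k = (0.008202 × (3 × 10¹⁰)) / 2.335 = 1.054 × 10⁸ N/m = 105.4 MN/m
Ordering: 145.4 MN/m (case 1) > 105.4 MN/m (case 4) > 36.27 MN/m (case 3) > 13.73 MN/m (case 2)
Final answer: 1, 4, 3, 2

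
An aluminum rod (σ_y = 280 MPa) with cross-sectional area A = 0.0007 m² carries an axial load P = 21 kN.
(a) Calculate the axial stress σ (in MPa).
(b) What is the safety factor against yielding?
(a) Axial stress σ = P/A. Convert P = 21 kN = 21000 N.
  σ = 21000 / 0.0007 = 3 × 10⁷ Pa = 30 MPa
(b) Safety factor SF = σ_y/σ = 280 / 30 = 9.333
Final answer: (a) σ = 30 MPa, (b) SF = 9.333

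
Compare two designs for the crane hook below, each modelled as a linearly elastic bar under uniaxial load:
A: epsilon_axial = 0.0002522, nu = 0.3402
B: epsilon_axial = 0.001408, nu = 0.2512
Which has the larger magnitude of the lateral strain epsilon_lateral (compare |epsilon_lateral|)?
Model: a linearly elastic bar under uniaxial load, so epsilon_lateral = -nu·epsilon_axial (SI units).
  A: epsilon_lateral = -(0.3402 × 0.0002522) = -8.58 × 10⁻⁵
  B: epsilon_lateral = -(0.2512 × 0.001408) = -0.0003537
|epsilon_lateral|: A = 8.58 × 10⁻⁵, B = 0.0003537, so B is larger in magnitude.
Final answer: B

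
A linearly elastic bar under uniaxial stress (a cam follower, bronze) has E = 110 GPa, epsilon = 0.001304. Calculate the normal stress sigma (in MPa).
Model: a linearly elastic bar under uniaxial stress, so sigma = E·epsilon.
Convert to SI units:
  E = 110 GPa = 1.1 × 10¹¹ Pa
Substitute:
  sigma = (1.1 × 10¹¹) × 0.001304
  sigma = 1.434 × 10⁸ Pa
Convert: sigma = 1.434 × 10⁸ Pa = 143.4 MPa
Final answer: sigma = 143.4 MPa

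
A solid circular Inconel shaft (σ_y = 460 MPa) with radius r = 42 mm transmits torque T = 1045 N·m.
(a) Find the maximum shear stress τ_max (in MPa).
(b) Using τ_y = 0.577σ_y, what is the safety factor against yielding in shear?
(a) For a solid circular shaft, τ_max = T·r/J with J = π·r^4/2, i.e. τ_max = 2·T / (π·r^3). Convert r = 42 mm = 0.042 m.
  τ_max = (2 × 1045) / (π × 0.042^3) = 8.979 × 10⁶ Pa = 8.979 MPa
(b) τ_y = 0.577 × 460 = 265.42 MPa
  SF = τ_y/τ_max = 265.42 / 8.979 = 29.56
Final answer: (a) τ_max = 8.979 MPa, (b) SF = 29.56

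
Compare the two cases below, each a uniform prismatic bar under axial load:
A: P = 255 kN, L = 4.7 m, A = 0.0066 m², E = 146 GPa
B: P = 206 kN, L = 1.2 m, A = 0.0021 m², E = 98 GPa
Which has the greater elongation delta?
Model: a uniform prismatic bar under axial load, so delta = (P·L) / (A·E) (SI units).
  A: delta = (255000 × 4.7) / (0.0066 × (1.46 × 10¹¹)) = 0.001244 m = 1.244 mm
  B: delta = (206000 × 1.2) / (0.0021 × (9.8 × 10¹⁰)) = 0.001201 m = 1.201 mm
1.244 mm > 1.201 mm, so A is larger.
Final answer: A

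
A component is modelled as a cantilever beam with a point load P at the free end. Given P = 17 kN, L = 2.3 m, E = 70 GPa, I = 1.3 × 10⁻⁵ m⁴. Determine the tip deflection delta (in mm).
Model: a cantilever beam with a point load P at the free end, so delta = (P·L^3) / (3·E·I).
Convert to SI units:
  P = 17 kN = 17000 N
  E = 70 GPa = 7 × 10¹⁰ Pa
Substitute:
  delta = (17000 × 2.3^3) / (3 × (7 × 10¹⁰) × (1.3 × 10⁻⁵))
  delta = 0.07577 m
Convert: delta = 0.07577 m = 75.77 mm
Final answer: delta = 75.77 mm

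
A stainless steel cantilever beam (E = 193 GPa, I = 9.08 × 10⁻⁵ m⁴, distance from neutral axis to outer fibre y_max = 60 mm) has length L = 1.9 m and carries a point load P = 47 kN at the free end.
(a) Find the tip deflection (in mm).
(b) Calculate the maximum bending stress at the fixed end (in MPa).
(a) Tip deflection of a cantilever with an end point load: δ = P·L^3 / (3·E·I). Convert P = 47 kN = 47000 N, E = 193 GPa = 1.93 × 10¹¹ Pa.
  δ = (47000 × 1.9^3) / (3 × (1.93 × 10¹¹) × (9.08 × 10⁻⁵)) = 0.006132 m = 6.132 mm
(b) Maximum bending moment at the fixed end: M = P·L = 47000 × 1.9 = 89300 N·m. Convert y_max = 60 mm = 0.06 m.
  σ = M·y_max / I = (89300 × 0.06) / (9.08 × 10⁻⁵) = 5.901 × 10⁷ Pa = 59.01 MPa
Final answer: (a) δ = 6.132 mm, (b) σ = 59.01 MPa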